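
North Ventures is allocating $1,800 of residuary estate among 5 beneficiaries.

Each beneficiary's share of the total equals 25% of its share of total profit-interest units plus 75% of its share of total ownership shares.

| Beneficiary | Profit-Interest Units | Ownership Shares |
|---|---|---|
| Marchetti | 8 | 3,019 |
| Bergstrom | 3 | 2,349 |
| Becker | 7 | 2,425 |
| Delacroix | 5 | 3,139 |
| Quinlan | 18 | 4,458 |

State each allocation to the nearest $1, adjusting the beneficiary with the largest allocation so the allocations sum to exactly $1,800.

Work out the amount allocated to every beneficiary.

Marchetti: $353 · Bergstrom: $239 · Becker: $290 · Delacroix: $330 · Quinlan: $588

Profit-interest units total 41; ownership shares total 15,390.
Composite weights (25% profit-interest units + 75% ownership shares): Marchetti 0.1959; Bergstrom 0.1328; Becker 0.1609; Delacroix 0.1835; Quinlan 0.3270.
Unrounded shares: Marchetti 352.63; Bergstrom 238.98; Becker 289.55; Delacroix 330.23; Quinlan 588.61.
After rounding ($1): Marchetti $353; Bergstrom $239; Becker $290; Delacroix $330; Quinlan $589. Sum = $1,801.
Difference $1,800 − $1,801 = −$1 applied to largest allocation (Quinlan): Quinlan becomes $588.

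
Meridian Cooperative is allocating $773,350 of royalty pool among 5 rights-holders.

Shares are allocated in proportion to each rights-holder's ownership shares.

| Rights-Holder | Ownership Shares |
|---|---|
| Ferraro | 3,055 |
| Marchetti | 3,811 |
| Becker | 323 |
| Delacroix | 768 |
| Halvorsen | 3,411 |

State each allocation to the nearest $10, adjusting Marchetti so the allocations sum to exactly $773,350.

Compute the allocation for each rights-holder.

Ferraro: $207,830 · Marchetti: $259,250 · Becker: $21,970 · Delacroix: $52,250 · Halvorsen: $232,050

Total ownership shares = 11,368.
Raw shares: Ferraro 3,055/11,368 × $773,350 = 207,827.61; Marchetti 3,811/11,368 × $773,350 = 259,257.29; Becker 323/11,368 × $773,350 = 21,973.26; Delacroix 768/11,368 × $773,350 = 52,246.02; Halvorsen 3,411/11,368 × $773,350 = 232,045.82.
At nearest $10: Ferraro $207,830; Marchetti $259,260; Becker $21,970; Delacroix $52,250; Halvorsen $232,050. Sum = $773,360.
Difference $773,350 − $773,360 = −$10 applied to Marchetti: Marchetti becomes $259,250.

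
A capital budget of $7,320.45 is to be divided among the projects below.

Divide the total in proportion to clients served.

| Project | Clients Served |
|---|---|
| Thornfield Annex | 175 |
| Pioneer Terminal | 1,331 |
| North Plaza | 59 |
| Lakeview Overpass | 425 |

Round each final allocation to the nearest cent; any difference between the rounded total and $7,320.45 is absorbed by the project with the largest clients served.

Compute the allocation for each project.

Thornfield Annex: $643.76 | Pioneer Terminal: $4,896.24 | North Plaza: $217.04 | Lakeview Overpass: $1,563.41

Clients served total: 175 + 1,331 + 59 + 425 = 1,990.
Unrounded shares: Thornfield Annex 643.7582; Pioneer Terminal 4,896.2407; North Plaza 217.0385; Lakeview Overpass 1,563.4127.
At nearest cent: Thornfield Annex $643.76; Pioneer Terminal $4,896.24; North Plaza $217.04; Lakeview Overpass $1,563.41. Sum = $7,320.45.
No rounding difference to absorb.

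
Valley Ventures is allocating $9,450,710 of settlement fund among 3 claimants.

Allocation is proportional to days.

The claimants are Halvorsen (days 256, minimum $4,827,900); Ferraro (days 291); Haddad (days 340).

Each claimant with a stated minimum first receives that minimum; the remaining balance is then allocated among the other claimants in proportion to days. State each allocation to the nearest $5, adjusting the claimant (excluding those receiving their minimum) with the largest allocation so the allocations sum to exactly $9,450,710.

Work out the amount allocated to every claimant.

Guaranteed amounts: Halvorsen $4,827,900. Remaining pool $4,622,810.
Remaining pool split over remaining days 631: Ferraro 2,131,913.96 → $2,131,915; Haddad 2,490,896.04 → $2,490,895.

Halvorsen: $4,827,900 | Ferraro: $2,131,915 | Haddad: $2,490,895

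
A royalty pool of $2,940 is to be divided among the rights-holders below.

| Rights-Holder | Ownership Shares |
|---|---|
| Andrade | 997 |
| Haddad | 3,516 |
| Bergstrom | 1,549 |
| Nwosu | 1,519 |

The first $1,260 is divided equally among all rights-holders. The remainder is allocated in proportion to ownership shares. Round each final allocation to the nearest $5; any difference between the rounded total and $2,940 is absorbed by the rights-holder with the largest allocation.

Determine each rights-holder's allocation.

Andrade: $535 | Haddad: $1,095 | Bergstrom: $660 | Nwosu: $650

Equal tier: $1,260 ÷ 4 = $315 apiece.
Remainder $1,680 by ownership shares (total 7,581): Andrade 220.94 → $220; Haddad 779.17 → $780; Bergstrom 343.27 → $345; Nwosu 336.62 → $335.
Totals: Andrade $315 + $220 = $535; Haddad $315 + $780 = $1,095; Bergstrom $315 + $345 = $660; Nwosu $315 + $335 = $650.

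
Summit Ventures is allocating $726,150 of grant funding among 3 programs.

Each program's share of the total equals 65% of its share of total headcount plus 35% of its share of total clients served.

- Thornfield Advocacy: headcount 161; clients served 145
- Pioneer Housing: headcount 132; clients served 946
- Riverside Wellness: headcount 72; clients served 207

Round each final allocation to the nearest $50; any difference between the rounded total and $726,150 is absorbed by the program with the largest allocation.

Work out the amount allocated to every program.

Headcount total 365; clients served total 1,298.
Composite weights (65% headcount + 35% clients served): Thornfield Advocacy 0.3258; Pioneer Housing 0.4902; Riverside Wellness 0.1840.
Proportional shares: Thornfield Advocacy 236,587.62; Pioneer Housing 355,924.77; Riverside Wellness 133,637.61.
At nearest $50: Thornfield Advocacy $236,600; Pioneer Housing $355,900; Riverside Wellness $133,650. Sum = $726,150.
Sum already equals the total — no adjustment.

Thornfield Advocacy: $236,600; Pioneer Housing: $355,900; Riverside Wellness: $133,650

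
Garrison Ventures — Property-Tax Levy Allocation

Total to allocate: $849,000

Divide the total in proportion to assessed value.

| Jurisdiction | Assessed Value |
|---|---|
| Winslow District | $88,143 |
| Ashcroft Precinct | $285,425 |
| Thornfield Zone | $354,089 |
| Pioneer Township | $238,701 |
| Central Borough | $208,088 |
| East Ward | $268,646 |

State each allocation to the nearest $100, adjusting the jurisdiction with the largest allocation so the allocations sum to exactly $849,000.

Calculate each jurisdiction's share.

Total assessed value = 1,443,092.
Proportional shares: Winslow District 88,143/1,443,092 × $849,000 = 51,856.30; Ashcroft Precinct 285,425/1,443,092 × $849,000 = 167,921.26; Thornfield Zone 354,089/1,443,092 × $849,000 = 208,317.67; Pioneer Township 238,701/1,443,092 × $849,000 = 140,432.59; Central Borough 208,088/1,443,092 × $849,000 = 122,422.35; East Ward 268,646/1,443,092 × $849,000 = 158,049.84.
Rounded to nearest $100: Winslow District $51,900; Ashcroft Precinct $167,900; Thornfield Zone $208,300; Pioneer Township $140,400; Central Borough $122,400; East Ward $158,000. Sum = $848,900.
Difference $849,000 − $848,900 = +$100 applied to largest allocation (Thornfield Zone): Thornfield Zone becomes $208,400.

Winslow District: $51,900 · Ashcroft Precinct: $167,900 · Thornfield Zone: $208,400 · Pioneer Township: $140,400 · Central Borough: $122,400 · East Ward: $158,000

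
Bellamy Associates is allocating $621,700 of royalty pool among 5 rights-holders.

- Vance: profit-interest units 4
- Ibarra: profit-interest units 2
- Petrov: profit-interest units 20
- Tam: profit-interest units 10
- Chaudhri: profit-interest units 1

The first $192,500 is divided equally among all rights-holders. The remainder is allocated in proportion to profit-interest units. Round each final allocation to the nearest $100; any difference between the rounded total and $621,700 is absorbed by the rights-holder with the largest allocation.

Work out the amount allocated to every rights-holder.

Vance: $84,900 | Ibarra: $61,700 | Petrov: $270,500 | Tam: $154,500 | Chaudhri: $50,100

Equal tier: $192,500 ÷ 5 = $38,500 apiece.
Remainder $429,200 by profit-interest units (total 37): Vance 46,400.00 → $46,400; Ibarra 23,200.00 → $23,200; Petrov 232,000.00 → $232,000; Tam 116,000.00 → $116,000; Chaudhri 11,600.00 → $11,600.
Totals: Vance $38,500 + $46,400 = $84,900; Ibarra $38,500 + $23,200 = $61,700; Petrov $38,500 + $232,000 = $270,500; Tam $38,500 + $116,000 = $154,500; Chaudhri $38,500 + $11,600 = $50,100.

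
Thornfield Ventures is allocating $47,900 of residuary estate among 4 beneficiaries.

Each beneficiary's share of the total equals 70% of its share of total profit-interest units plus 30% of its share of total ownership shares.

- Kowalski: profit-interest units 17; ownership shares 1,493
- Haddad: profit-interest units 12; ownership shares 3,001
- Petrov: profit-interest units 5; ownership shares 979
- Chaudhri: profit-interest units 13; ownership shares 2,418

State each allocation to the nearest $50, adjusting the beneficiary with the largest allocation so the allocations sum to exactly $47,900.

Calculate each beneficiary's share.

Kowalski: $14,800; Haddad: $14,050; Petrov: $5,350; Chaudhri: $13,700

Profit-interest units total 47; ownership shares total 7,891.
Combined weights (70% profit-interest units + 30% ownership shares): Kowalski 0.3100; Haddad 0.2928; Petrov 0.1117; Chaudhri 0.2855.
Raw shares: Kowalski 14,846.72; Haddad 14,025.86; Petrov 5,349.84; Chaudhri 13,677.58.
At nearest $50: Kowalski $14,850; Haddad $14,050; Petrov $5,350; Chaudhri $13,700. Sum = $47,950.
Difference $47,900 − $47,950 = −$50 applied to largest allocation (Kowalski): Kowalski becomes $14,800.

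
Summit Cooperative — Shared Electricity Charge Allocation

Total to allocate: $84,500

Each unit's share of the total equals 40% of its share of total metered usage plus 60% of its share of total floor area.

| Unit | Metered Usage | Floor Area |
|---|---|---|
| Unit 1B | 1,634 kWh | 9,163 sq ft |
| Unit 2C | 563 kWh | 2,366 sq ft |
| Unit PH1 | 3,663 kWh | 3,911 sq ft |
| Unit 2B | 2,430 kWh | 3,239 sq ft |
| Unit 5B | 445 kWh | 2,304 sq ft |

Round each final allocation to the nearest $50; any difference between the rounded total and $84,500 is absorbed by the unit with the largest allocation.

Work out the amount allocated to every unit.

Totals — metered usage 8,735, floor area 20,983.
Combined weights (40% metered usage + 60% floor area): Unit 1B 0.3368; Unit 2C 0.0934; Unit PH1 0.2796; Unit 2B 0.2039; Unit 5B 0.0863.
Proportional shares: Unit 1B 28,462.77; Unit 2C 7,895.35; Unit PH1 23,623.87; Unit 2B 17,229.07; Unit 5B 7,288.94.
Rounded to nearest $50: Unit 1B $28,450; Unit 2C $7,900; Unit PH1 $23,600; Unit 2B $17,250; Unit 5B $7,300. Sum = $84,500.
Sum already equals the total — no adjustment.

Unit 1B: $28,450; Unit 2C: $7,900; Unit PH1: $23,600; Unit 2B: $17,250; Unit 5B: $7,300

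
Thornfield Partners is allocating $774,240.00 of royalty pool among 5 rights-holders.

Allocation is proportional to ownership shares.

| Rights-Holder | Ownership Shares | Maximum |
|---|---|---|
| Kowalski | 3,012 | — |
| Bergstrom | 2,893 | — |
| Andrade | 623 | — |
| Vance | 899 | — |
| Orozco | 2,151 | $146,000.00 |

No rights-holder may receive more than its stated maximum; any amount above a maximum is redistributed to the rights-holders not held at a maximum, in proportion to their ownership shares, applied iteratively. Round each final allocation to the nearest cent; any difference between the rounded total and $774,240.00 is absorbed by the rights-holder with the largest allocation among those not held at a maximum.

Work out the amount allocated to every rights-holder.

Kowalski: $254,781.05 | Bergstrom: $244,715.00 | Andrade: $52,698.74 | Vance: $76,045.21 | Orozco: $146,000.00

Ownership shares total: 9,578.
Pro-rata shares before constraints: Kowalski 243,475.7653; Bergstrom 233,856.3708; Andrade 50,360.3592; Vance 72,670.8875; Orozco 173,876.6172.
Capped: Orozco ($146,000.00); residual $628,240.00 reallocated over remaining ownership shares 7,427.
Redistributed shares: Kowalski 254,781.0529 → $254,781.05; Bergstrom 244,715.0020 → $244,715.00; Andrade 52,698.7370 → $52,698.74; Vance 76,045.2080 → $76,045.21.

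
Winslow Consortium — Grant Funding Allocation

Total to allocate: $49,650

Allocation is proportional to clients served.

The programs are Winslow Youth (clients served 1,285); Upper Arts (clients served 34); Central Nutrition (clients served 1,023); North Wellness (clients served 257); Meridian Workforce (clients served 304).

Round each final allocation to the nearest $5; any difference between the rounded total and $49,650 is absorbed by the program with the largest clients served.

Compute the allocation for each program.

Winslow Youth: $21,980 | Upper Arts: $580 | Central Nutrition: $17,495 | North Wellness: $4,395 | Meridian Workforce: $5,200

Clients served total: 2,903.
Pro-rata amounts: Winslow Youth 1,285/2,903 × $49,650 = 21,977.35; Upper Arts 34/2,903 × $49,650 = 581.50; Central Nutrition 1,023/2,903 × $49,650 = 17,496.37; North Wellness 257/2,903 × $49,650 = 4,395.47; Meridian Workforce 304/2,903 × $49,650 = 5,199.31.
At nearest $5: Winslow Youth $21,975; Upper Arts $580; Central Nutrition $17,495; North Wellness $4,395; Meridian Workforce $5,200. Sum = $49,645.
Difference $49,650 − $49,645 = +$5 applied to largest clients served (Winslow Youth): Winslow Youth becomes $21,980.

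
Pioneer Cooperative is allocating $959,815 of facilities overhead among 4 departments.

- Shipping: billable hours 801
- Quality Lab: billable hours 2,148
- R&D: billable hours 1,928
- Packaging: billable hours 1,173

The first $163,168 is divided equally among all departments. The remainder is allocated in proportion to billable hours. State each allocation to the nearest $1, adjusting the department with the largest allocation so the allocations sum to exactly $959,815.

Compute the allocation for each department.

$163,168 shared equally gives $40,792 per department.
Remainder $796,647 by billable hours (total 6,050): Shipping 105,473.43 → $105,473; Quality Lab 282,842.60 → $282,843; R&D 253,873.62 → $253,874; Packaging 154,457.34 → $154,457.
Totals: Shipping $40,792 + $105,473 = $146,265; Quality Lab $40,792 + $282,843 = $323,635; R&D $40,792 + $253,874 = $294,666; Packaging $40,792 + $154,457 = $195,249.

Shipping: $146,265 · Quality Lab: $323,635 · R&D: $294,666 · Packaging: $195,249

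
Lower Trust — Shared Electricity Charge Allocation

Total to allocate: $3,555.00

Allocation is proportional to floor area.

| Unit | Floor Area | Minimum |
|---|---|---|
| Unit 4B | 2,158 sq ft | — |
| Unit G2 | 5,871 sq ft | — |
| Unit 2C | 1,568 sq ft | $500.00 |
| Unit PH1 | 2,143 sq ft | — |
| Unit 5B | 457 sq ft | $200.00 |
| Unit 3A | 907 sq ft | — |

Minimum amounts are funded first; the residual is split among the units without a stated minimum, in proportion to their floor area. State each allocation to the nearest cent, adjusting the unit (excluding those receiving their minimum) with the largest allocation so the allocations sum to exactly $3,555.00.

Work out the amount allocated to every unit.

Unit 4B: $556.11 | Unit G2: $1,512.92 | Unit 2C: $500.00 | Unit PH1: $552.24 | Unit 5B: $200.00 | Unit 3A: $233.73

Guaranteed amounts: Unit 2C $500.00; Unit 5B $200.00. Balance $2,855.00.
Balance split over remaining floor area 11,079: Unit 4B 556.1052 → $556.11; Unit G2 1,512.9258 → $1,512.93; Unit PH1 552.2398 → $552.24; Unit 3A 233.7291 → $233.73.
Rounding difference −$0.01 applied to Unit G2 → $1,512.92.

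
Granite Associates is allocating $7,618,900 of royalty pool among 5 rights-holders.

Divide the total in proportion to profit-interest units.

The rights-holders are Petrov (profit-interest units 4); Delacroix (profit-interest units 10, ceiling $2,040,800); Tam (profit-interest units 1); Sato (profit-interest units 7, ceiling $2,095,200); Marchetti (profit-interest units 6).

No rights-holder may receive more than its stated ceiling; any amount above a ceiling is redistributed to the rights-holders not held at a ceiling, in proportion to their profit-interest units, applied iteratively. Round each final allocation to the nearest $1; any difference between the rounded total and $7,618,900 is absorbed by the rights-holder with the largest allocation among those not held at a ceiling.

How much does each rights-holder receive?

Petrov: $1,266,509; Delacroix: $2,040,800; Tam: $316,627; Sato: $2,095,200; Marchetti: $1,899,764

Combined profit-interest units = 28.
Pro-rata shares before constraints: Petrov 1,088,414.29; Delacroix 2,721,035.71; Tam 272,103.57; Sato 1,904,725.00; Marchetti 1,632,621.43.
Held at cap: Delacroix ($2,040,800); residual $5,578,100 reallocated over remaining profit-interest units 18.
Held at cap: Sato ($2,095,200); residual $3,482,900 reallocated over remaining profit-interest units 11.
Redistributed shares: Petrov 1,266,509.09 → $1,266,509; Tam 316,627.27 → $316,627; Marchetti 1,899,763.64 → $1,899,764.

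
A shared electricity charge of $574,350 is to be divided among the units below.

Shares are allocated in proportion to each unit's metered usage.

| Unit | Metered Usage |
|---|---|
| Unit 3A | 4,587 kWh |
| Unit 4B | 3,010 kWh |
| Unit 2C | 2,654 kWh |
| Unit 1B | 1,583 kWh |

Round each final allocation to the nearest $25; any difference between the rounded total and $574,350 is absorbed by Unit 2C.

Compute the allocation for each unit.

Total metered usage = 11,834.
Pro-rata amounts: Unit 3A 4,587/11,834 × $574,350 = 222,624.93; Unit 4B 3,010/11,834 × $574,350 = 146,087.00; Unit 2C 2,654/11,834 × $574,350 = 128,808.93; Unit 1B 1,583/11,834 × $574,350 = 76,829.14.
At nearest $25: Unit 3A $222,625; Unit 4B $146,075; Unit 2C $128,800; Unit 1B $76,825. Sum = $574,325.
Difference $574,350 − $574,325 = +$25 applied to Unit 2C: Unit 2C becomes $128,825.

Unit 3A: $222,625; Unit 4B: $146,075; Unit 2C: $128,825; Unit 1B: $76,825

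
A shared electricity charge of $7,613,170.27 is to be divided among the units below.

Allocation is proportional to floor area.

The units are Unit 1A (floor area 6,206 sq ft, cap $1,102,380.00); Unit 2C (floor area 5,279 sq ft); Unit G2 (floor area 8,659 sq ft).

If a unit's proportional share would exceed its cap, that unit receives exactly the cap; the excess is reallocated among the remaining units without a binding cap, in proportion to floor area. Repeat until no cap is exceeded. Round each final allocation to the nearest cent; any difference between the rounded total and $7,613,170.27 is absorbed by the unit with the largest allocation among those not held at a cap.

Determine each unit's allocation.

Unit 1A: $1,102,380.00 | Unit 2C: $2,465,953.64 | Unit G2: $4,044,836.63

Sum of floor area: 20,144.
Pro-rata shares before constraints: Unit 1A 2,345,479.2839; Unit 2C 1,995,131.3471; Unit G2 3,272,559.6390.
Held at cap: Unit 1A ($1,102,380.00); residual $6,510,790.27 reallocated over remaining floor area 13,938.
Remaining shares: Unit 2C 2,465,953.6401 → $2,465,953.64; Unit G2 4,044,836.6299 → $4,044,836.63.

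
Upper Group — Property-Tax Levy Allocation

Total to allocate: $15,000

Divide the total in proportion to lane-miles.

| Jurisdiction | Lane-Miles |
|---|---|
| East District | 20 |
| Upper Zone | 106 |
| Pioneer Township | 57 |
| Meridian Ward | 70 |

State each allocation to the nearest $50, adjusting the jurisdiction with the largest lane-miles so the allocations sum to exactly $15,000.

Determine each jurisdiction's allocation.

Lane-miles total: 253.
Raw shares: East District 20/253 × $15,000 = 1,185.77; Upper Zone 106/253 × $15,000 = 6,284.58; Pioneer Township 57/253 × $15,000 = 3,379.45; Meridian Ward 70/253 × $15,000 = 4,150.20.
Rounded to nearest $50: East District $1,200; Upper Zone $6,300; Pioneer Township $3,400; Meridian Ward $4,150. Sum = $15,050.
Difference $15,000 − $15,050 = −$50 applied to largest lane-miles (Upper Zone): Upper Zone becomes $6,250.

East District: $1,200 · Upper Zone: $6,250 · Pioneer Township: $3,400 · Meridian Ward: $4,150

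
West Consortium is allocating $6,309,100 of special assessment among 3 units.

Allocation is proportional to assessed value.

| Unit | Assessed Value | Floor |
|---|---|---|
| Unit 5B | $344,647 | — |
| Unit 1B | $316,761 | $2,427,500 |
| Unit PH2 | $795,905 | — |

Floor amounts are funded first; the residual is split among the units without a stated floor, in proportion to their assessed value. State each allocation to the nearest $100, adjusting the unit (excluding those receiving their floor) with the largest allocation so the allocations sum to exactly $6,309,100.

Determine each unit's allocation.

Minimums first: Unit 1B $2,427,500. Balance $3,881,600.
Balance split over remaining assessed value 1,140,552: Unit 5B 1,172,924.86 → $1,172,900; Unit PH2 2,708,675.14 → $2,708,700.

Unit 5B: $1,172,900; Unit 1B: $2,427,500; Unit PH2: $2,708,700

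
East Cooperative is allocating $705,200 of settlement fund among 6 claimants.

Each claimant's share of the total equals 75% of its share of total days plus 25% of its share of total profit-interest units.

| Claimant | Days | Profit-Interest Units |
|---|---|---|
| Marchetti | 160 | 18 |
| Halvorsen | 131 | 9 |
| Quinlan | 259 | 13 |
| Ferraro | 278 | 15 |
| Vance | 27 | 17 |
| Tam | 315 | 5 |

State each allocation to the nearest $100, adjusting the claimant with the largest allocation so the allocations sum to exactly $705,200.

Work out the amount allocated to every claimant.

Marchetti: $113,500; Halvorsen: $79,800; Quinlan: $146,800; Ferraro: $160,200; Vance: $51,100; Tam: $153,800

Totals — days 1,170, profit-interest units 77.
Composite weights (75% days + 25% profit-interest units): Marchetti 0.1610; Halvorsen 0.1132; Quinlan 0.2082; Ferraro 0.2269; Vance 0.0725; Tam 0.2182.
Proportional shares: Marchetti 113,541.19; Halvorsen 79,825.21; Quinlan 146,846.22; Ferraro 160,014.41; Vance 51,128.76; Tam 153,844.21.
At nearest $100: Marchetti $113,500; Halvorsen $79,800; Quinlan $146,800; Ferraro $160,000; Vance $51,100; Tam $153,800. Sum = $705,000.
Difference $705,200 − $705,000 = +$200 applied to largest allocation (Ferraro): Ferraro becomes $160,200.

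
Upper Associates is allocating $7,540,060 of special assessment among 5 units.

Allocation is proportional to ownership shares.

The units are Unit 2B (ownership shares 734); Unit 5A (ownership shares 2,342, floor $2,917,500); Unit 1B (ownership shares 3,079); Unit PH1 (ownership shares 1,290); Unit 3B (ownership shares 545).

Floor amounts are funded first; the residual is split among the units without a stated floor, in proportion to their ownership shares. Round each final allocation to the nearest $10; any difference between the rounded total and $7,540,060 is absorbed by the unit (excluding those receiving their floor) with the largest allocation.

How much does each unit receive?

Fund the minimums — Unit 5A $2,917,500. Remaining pool $4,622,560.
Remaining pool split over remaining ownership shares 5,648: Unit 2B 600,736.37 → $600,740; Unit 1B 2,519,982.69 → $2,519,980; Unit PH1 1,055,790.08 → $1,055,790; Unit 3B 446,050.85 → $446,050.

Unit 2B: $600,740 | Unit 5A: $2,917,500 | Unit 1B: $2,519,980 | Unit PH1: $1,055,790 | Unit 3B: $446,050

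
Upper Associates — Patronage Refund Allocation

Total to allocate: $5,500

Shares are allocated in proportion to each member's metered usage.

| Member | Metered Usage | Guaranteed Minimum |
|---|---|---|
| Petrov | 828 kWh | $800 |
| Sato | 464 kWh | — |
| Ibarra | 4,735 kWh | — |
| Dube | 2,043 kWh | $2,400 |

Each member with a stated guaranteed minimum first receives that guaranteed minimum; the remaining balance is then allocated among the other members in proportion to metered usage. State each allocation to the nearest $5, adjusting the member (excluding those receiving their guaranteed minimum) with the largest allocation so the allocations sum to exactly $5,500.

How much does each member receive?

Petrov: $800 · Sato: $205 · Ibarra: $2,095 · Dube: $2,400

Guaranteed amounts: Petrov $800; Dube $2,400. Residual $2,300.
Residual split over remaining metered usage 5,199: Sato 205.27 → $205; Ibarra 2,094.73 → $2,095.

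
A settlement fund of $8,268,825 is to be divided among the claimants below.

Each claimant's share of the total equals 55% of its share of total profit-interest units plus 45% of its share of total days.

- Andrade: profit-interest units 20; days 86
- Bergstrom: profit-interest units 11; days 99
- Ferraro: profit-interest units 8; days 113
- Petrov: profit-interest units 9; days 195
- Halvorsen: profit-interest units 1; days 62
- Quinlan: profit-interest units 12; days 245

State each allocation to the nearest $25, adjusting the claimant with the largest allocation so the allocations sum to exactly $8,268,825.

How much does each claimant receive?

Profit-interest units total 61; days total 800.
Blended shares (55% profit-interest units + 45% days): Andrade 0.2287; Bergstrom 0.1549; Ferraro 0.1357; Petrov 0.1908; Halvorsen 0.0439; Quinlan 0.2460.
Pro-rata amounts: Andrade 1,891,104.00; Bergstrom 1,280,574.97; Ferraro 1,122,027.03; Petrov 1,577,981.56; Halvorsen 362,930.25; Quinlan 2,034,207.20.
After rounding ($25): Andrade $1,891,100; Bergstrom $1,280,575; Ferraro $1,122,025; Petrov $1,577,975; Halvorsen $362,925; Quinlan $2,034,200. Sum = $8,268,800.
Difference $8,268,825 − $8,268,800 = +$25 applied to largest allocation (Quinlan): Quinlan becomes $2,034,225.

Andrade: $1,891,100 · Bergstrom: $1,280,575 · Ferraro: $1,122,025 · Petrov: $1,577,975 · Halvorsen: $362,925 · Quinlan: $2,034,225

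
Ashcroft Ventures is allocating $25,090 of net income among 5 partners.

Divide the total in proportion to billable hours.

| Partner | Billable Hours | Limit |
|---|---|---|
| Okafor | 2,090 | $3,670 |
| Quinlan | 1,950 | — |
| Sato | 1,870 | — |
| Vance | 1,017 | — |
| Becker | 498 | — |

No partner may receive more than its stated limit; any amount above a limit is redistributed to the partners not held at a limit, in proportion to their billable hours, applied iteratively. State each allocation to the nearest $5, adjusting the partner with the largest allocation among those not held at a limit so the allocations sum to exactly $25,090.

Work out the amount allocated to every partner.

Total billable hours = 7,425.
Unconstrained shares: Okafor 7,062.37; Quinlan 6,589.29; Sato 6,318.96; Vance 3,436.57; Becker 1,682.80.
Held at cap: Okafor ($3,670); balance $21,420 reallocated over remaining billable hours 5,335.
Remaining shares: Quinlan 7,829.24 → $7,830; Sato 7,508.04 → $7,510; Vance 4,083.25 → $4,085; Becker 1,999.47 → $2,000.
Rounding difference −$5 applied to Quinlan → $7,825.

Okafor: $3,670 · Quinlan: $7,825 · Sato: $7,510 · Vance: $4,085 · Becker: $2,000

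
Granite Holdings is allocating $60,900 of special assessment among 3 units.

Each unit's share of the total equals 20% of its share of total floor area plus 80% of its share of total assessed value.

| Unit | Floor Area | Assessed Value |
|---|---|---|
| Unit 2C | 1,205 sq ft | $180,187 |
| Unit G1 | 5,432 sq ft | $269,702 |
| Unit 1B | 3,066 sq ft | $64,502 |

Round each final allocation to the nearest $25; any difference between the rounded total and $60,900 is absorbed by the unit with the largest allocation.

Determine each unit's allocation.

Unit 2C: $18,575 | Unit G1: $32,375 | Unit 1B: $9,950

Floor area total 9,703; assessed value total 514,391.
Composite weights (20% floor area + 80% assessed value): Unit 2C 0.3051; Unit G1 0.5314; Unit 1B 0.1635.
Unrounded shares: Unit 2C 18,578.84; Unit G1 32,363.23; Unit 1B 9,957.93.
At nearest $25: Unit 2C $18,575; Unit G1 $32,375; Unit 1B $9,950. Sum = $60,900.
No rounding difference to absorb.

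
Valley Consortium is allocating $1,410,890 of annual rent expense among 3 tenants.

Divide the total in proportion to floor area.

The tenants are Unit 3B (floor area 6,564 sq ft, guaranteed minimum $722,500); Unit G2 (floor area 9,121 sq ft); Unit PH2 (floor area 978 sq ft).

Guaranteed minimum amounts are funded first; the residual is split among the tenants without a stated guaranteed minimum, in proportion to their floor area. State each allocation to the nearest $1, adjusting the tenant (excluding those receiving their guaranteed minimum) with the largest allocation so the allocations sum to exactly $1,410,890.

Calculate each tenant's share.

Unit 3B: $722,500 | Unit G2: $621,725 | Unit PH2: $66,665

Fund the minimums — Unit 3B $722,500. Residual $688,390.
Residual split over remaining floor area 10,099: Unit G2 621,725.44 → $621,725; Unit PH2 66,664.56 → $66,665.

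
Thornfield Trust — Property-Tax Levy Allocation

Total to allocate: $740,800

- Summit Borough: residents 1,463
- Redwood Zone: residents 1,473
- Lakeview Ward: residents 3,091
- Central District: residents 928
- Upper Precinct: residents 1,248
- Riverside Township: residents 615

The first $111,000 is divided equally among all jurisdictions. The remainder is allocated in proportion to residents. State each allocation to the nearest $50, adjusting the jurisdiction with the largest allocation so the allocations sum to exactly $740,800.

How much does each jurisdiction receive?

Summit Borough: $123,000 · Redwood Zone: $123,700 · Lakeview Ward: $239,250 · Central District: $84,800 · Upper Precinct: $107,650 · Riverside Township: $62,400

First tranche $111,000 split equally: $18,500 each.
Remainder $629,800 by residents (total 8,818): Summit Borough 104,490.52 → $104,500; Redwood Zone 105,204.74 → $105,200; Lakeview Ward 220,765.68 → $220,750; Central District 66,279.70 → $66,300; Upper Precinct 89,134.77 → $89,150; Riverside Township 43,924.59 → $43,900.
Totals: Summit Borough $18,500 + $104,500 = $123,000; Redwood Zone $18,500 + $105,200 = $123,700; Lakeview Ward $18,500 + $220,750 = $239,250; Central District $18,500 + $66,300 = $84,800; Upper Precinct $18,500 + $89,150 = $107,650; Riverside Township $18,500 + $43,900 = $62,400.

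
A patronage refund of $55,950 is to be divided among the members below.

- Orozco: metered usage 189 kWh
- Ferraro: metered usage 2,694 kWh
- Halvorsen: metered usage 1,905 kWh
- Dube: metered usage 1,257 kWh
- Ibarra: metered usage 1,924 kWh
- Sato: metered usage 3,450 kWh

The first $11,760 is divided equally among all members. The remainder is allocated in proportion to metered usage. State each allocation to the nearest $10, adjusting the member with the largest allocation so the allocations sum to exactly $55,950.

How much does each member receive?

$11,760 shared equally gives $1,960 per member.
Remainder $44,190 by metered usage (total 11,419): Orozco 731.40 → $730; Ferraro 10,425.42 → $10,430; Halvorsen 7,372.09 → $7,370; Dube 4,864.42 → $4,860; Ibarra 7,445.62 → $7,450; Sato 13,351.04 → $13,350.
Totals: Orozco $1,960 + $730 = $2,690; Ferraro $1,960 + $10,430 = $12,390; Halvorsen $1,960 + $7,370 = $9,330; Dube $1,960 + $4,860 = $6,820; Ibarra $1,960 + $7,450 = $9,410; Sato $1,960 + $13,350 = $15,310.

Orozco: $2,690 | Ferraro: $12,390 | Halvorsen: $9,330 | Dube: $6,820 | Ibarra: $9,410 | Sato: $15,310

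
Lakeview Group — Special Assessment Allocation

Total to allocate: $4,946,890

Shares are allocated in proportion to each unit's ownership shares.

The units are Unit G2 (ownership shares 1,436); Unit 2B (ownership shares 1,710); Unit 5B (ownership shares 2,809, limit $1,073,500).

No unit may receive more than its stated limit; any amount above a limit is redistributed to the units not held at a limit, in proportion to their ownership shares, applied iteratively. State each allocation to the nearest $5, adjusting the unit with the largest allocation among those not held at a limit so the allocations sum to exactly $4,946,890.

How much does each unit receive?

Unit G2: $1,768,020; Unit 2B: $2,105,370; Unit 5B: $1,073,500

Sum of ownership shares: 5,955.
Pro-rata shares before constraints: Unit G2 1,192,902.44; Unit 2B 1,420,517.53; Unit 5B 2,333,470.03.
Held at cap: Unit 5B ($1,073,500); balance $3,873,390 reallocated over remaining ownership shares 3,146.
Shares after redistribution: Unit G2 1,768,019.08 → $1,768,020; Unit 2B 2,105,370.92 → $2,105,370.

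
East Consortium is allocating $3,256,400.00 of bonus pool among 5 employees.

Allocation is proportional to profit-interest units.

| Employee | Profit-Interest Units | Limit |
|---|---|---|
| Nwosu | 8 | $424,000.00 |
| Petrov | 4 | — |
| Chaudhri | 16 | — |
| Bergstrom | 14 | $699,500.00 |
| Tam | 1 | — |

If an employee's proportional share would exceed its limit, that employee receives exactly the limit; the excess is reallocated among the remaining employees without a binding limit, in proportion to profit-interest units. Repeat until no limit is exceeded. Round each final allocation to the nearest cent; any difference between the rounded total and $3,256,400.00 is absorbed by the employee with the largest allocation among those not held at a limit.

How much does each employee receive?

Nwosu: $424,000.00 · Petrov: $406,266.67 · Chaudhri: $1,625,066.66 · Bergstrom: $699,500.00 · Tam: $101,566.67

Combined profit-interest units = 43.
Unconstrained shares: Nwosu 605,841.8605; Petrov 302,920.9302; Chaudhri 1,211,683.7209; Bergstrom 1,060,223.2558; Tam 75,730.2326.
Held at cap: Nwosu ($424,000.00), Bergstrom ($699,500.00); residual $2,132,900.00 reallocated over remaining profit-interest units 21.
Shares after redistribution: Petrov 406,266.6667 → $406,266.67; Chaudhri 1,625,066.6667 → $1,625,066.67; Tam 101,566.6667 → $101,566.67.
Rounding difference −$0.01 applied to Chaudhri → $1,625,066.66.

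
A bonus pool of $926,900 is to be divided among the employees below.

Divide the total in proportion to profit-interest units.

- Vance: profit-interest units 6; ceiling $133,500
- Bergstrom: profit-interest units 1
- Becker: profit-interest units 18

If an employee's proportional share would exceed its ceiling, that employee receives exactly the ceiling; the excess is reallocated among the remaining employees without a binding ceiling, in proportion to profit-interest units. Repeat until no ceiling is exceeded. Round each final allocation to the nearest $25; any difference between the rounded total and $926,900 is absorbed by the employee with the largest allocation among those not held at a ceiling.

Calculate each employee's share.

Profit-interest units total: 25.
Pro-rata shares before constraints: Vance 222,456.00; Bergstrom 37,076.00; Becker 667,368.00.
Cap binds for Vance ($133,500); balance $793,400 reallocated over remaining profit-interest units 19.
Shares after redistribution: Bergstrom 41,757.89 → $41,750; Becker 751,642.11 → $751,650.

Vance: $133,500 | Bergstrom: $41,750 | Becker: $751,650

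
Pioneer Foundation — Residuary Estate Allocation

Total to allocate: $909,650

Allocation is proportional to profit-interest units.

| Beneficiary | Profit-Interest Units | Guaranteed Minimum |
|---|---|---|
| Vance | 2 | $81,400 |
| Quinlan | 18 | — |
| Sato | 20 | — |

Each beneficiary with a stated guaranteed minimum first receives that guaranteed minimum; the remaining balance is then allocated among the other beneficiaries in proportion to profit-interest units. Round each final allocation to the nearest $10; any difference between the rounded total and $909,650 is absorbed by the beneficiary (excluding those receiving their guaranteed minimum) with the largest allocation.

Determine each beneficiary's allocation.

Minimums first: Vance $81,400. Balance $828,250.
Balance split over remaining profit-interest units 38: Quinlan 392,328.95 → $392,330; Sato 435,921.05 → $435,920.

Vance: $81,400; Quinlan: $392,330; Sato: $435,920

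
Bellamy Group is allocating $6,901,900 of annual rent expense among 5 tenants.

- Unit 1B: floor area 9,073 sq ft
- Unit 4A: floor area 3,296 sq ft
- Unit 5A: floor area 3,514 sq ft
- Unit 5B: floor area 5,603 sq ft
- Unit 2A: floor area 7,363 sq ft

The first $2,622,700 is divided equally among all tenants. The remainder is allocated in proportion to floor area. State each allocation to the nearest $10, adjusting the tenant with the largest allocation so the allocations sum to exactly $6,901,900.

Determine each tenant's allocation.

Unit 1B: $1,870,340 · Unit 4A: $1,013,440 · Unit 5A: $1,045,780 · Unit 5B: $1,355,640 · Unit 2A: $1,616,700

First tranche $2,622,700 split equally: $524,540 each.
Remainder $4,279,200 by floor area (total 28,849): Unit 1B 1,345,806.84 → $1,345,810; Unit 4A 488,898.86 → $488,900; Unit 5A 521,235.01 → $521,240; Unit 5B 831,098.40 → $831,100; Unit 2A 1,092,160.89 → $1,092,160.
Rounding difference −$10 on remainder applied to Unit 1B.
Totals: Unit 1B $524,540 + $1,345,800 = $1,870,340; Unit 4A $524,540 + $488,900 = $1,013,440; Unit 5A $524,540 + $521,240 = $1,045,780; Unit 5B $524,540 + $831,100 = $1,355,640; Unit 2A $524,540 + $1,092,160 = $1,616,700.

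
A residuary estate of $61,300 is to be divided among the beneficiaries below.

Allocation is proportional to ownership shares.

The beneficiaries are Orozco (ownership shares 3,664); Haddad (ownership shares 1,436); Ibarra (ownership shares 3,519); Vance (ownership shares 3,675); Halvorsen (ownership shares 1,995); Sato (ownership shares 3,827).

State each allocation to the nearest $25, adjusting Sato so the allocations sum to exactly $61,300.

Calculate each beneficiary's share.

Orozco: $12,400 | Haddad: $4,850 | Ibarra: $11,900 | Vance: $12,425 | Halvorsen: $6,750 | Sato: $12,975

Ownership shares total: 18,116.
Proportional shares: Orozco 3,664/18,116 × $61,300 = 12,398.06; Haddad 1,436/18,116 × $61,300 = 4,859.06; Ibarra 3,519/18,116 × $61,300 = 11,907.41; Vance 3,675/18,116 × $61,300 = 12,435.28; Halvorsen 1,995/18,116 × $61,300 = 6,750.58; Sato 3,827/18,116 × $61,300 = 12,949.61.
At nearest $25: Orozco $12,400; Haddad $4,850; Ibarra $11,900; Vance $12,425; Halvorsen $6,750; Sato $12,950. Sum = $61,275.
Difference $61,300 − $61,275 = +$25 applied to Sato: Sato becomes $12,975.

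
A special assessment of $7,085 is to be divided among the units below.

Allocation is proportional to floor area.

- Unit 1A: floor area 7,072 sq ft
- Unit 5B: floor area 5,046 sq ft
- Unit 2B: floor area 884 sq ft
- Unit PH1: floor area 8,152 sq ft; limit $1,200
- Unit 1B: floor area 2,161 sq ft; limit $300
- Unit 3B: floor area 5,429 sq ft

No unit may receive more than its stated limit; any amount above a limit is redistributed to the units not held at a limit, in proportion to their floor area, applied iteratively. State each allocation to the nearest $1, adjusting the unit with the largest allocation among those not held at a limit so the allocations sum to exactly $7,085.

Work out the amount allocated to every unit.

Total floor area = 28,744.
Proportional shares (ignoring caps): Unit 1A 1,743.15; Unit 5B 1,243.77; Unit 2B 217.89; Unit PH1 2,009.36; Unit 1B 532.66; Unit 3B 1,338.17.
Capped: Unit PH1 ($1,200), Unit 1B ($300); balance $5,585 reallocated over remaining floor area 18,431.
Redistributed shares: Unit 1A 2,142.97 → $2,143; Unit 5B 1,529.05 → $1,529; Unit 2B 267.87 → $268; Unit 3B 1,645.11 → $1,645.

Unit 1A: $2,143; Unit 5B: $1,529; Unit 2B: $268; Unit PH1: $1,200; Unit 1B: $300; Unit 3B: $1,645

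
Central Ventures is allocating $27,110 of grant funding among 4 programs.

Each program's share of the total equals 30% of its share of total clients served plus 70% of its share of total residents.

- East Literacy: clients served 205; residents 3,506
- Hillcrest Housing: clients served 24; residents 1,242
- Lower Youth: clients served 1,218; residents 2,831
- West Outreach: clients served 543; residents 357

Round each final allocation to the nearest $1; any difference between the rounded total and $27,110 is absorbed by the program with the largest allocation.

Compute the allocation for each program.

East Literacy: $9,222 | Hillcrest Housing: $3,068 | Lower Youth: $11,747 | West Outreach: $3,073

Totals — clients served 1,990, residents 7,936.
Blended shares (30% clients served + 70% residents): East Literacy 0.3402; Hillcrest Housing 0.1132; Lower Youth 0.4333; West Outreach 0.1133.
Unrounded shares: East Literacy 9,221.56; Hillcrest Housing 3,068.03; Lower Youth 11,747.53; West Outreach 3,072.88.
After rounding ($1): East Literacy $9,222; Hillcrest Housing $3,068; Lower Youth $11,748; West Outreach $3,073. Sum = $27,111.
Difference $27,110 − $27,111 = −$1 applied to largest allocation (Lower Youth): Lower Youth becomes $11,747.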